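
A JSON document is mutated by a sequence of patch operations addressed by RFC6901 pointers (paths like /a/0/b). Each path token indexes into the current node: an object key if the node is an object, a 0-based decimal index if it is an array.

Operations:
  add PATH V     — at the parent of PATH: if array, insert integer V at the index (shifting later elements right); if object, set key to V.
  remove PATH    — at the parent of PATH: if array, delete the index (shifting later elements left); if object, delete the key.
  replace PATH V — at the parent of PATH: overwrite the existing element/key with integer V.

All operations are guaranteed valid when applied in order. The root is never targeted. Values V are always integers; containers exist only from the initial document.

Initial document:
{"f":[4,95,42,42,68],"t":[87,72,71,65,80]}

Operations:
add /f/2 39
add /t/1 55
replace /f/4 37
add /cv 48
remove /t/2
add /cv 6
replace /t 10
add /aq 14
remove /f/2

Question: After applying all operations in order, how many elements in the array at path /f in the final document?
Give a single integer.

After op 1 (add /f/2 39): {"f":[4,95,39,42,42,68],"t":[87,72,71,65,80]}
After op 2 (add /t/1 55): {"f":[4,95,39,42,42,68],"t":[87,55,72,71,65,80]}
After op 3 (replace /f/4 37): {"f":[4,95,39,42,37,68],"t":[87,55,72,71,65,80]}
After op 4 (add /cv 48): {"cv":48,"f":[4,95,39,42,37,68],"t":[87,55,72,71,65,80]}
After op 5 (remove /t/2): {"cv":48,"f":[4,95,39,42,37,68],"t":[87,55,71,65,80]}
After op 6 (add /cv 6): {"cv":6,"f":[4,95,39,42,37,68],"t":[87,55,71,65,80]}
After op 7 (replace /t 10): {"cv":6,"f":[4,95,39,42,37,68],"t":10}
After op 8 (add /aq 14): {"aq":14,"cv":6,"f":[4,95,39,42,37,68],"t":10}
After op 9 (remove /f/2): {"aq":14,"cv":6,"f":[4,95,42,37,68],"t":10}
Size at path /f: 5

Answer: 5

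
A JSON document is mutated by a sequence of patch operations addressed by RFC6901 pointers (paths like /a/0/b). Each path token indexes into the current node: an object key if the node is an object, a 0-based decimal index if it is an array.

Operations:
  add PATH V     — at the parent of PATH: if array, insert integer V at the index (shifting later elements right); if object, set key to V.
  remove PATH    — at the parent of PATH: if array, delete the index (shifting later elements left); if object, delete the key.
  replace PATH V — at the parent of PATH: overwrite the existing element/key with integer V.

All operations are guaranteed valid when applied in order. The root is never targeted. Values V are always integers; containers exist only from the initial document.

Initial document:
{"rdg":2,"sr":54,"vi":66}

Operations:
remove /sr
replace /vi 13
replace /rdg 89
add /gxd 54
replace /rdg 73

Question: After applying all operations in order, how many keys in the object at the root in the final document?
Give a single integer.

Answer: 3

Derivation:
After op 1 (remove /sr): {"rdg":2,"vi":66}
After op 2 (replace /vi 13): {"rdg":2,"vi":13}
After op 3 (replace /rdg 89): {"rdg":89,"vi":13}
After op 4 (add /gxd 54): {"gxd":54,"rdg":89,"vi":13}
After op 5 (replace /rdg 73): {"gxd":54,"rdg":73,"vi":13}
Size at the root: 3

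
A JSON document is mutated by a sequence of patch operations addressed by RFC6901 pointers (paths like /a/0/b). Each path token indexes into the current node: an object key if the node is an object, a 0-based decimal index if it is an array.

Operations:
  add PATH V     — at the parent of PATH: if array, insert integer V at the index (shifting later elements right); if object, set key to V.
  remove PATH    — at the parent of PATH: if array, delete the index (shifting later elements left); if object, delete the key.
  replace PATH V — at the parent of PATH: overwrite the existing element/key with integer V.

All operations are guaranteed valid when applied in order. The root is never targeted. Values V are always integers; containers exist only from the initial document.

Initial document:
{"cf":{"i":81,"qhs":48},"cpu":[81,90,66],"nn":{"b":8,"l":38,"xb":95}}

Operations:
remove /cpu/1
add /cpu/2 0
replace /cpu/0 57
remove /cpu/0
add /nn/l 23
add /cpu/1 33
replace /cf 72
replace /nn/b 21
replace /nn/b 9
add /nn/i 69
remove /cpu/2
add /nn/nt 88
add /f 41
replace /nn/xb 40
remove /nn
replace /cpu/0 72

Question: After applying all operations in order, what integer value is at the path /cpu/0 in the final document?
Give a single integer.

Answer: 72

Derivation:
After op 1 (remove /cpu/1): {"cf":{"i":81,"qhs":48},"cpu":[81,66],"nn":{"b":8,"l":38,"xb":95}}
After op 2 (add /cpu/2 0): {"cf":{"i":81,"qhs":48},"cpu":[81,66,0],"nn":{"b":8,"l":38,"xb":95}}
After op 3 (replace /cpu/0 57): {"cf":{"i":81,"qhs":48},"cpu":[57,66,0],"nn":{"b":8,"l":38,"xb":95}}
After op 4 (remove /cpu/0): {"cf":{"i":81,"qhs":48},"cpu":[66,0],"nn":{"b":8,"l":38,"xb":95}}
After op 5 (add /nn/l 23): {"cf":{"i":81,"qhs":48},"cpu":[66,0],"nn":{"b":8,"l":23,"xb":95}}
After op 6 (add /cpu/1 33): {"cf":{"i":81,"qhs":48},"cpu":[66,33,0],"nn":{"b":8,"l":23,"xb":95}}
After op 7 (replace /cf 72): {"cf":72,"cpu":[66,33,0],"nn":{"b":8,"l":23,"xb":95}}
After op 8 (replace /nn/b 21): {"cf":72,"cpu":[66,33,0],"nn":{"b":21,"l":23,"xb":95}}
After op 9 (replace /nn/b 9): {"cf":72,"cpu":[66,33,0],"nn":{"b":9,"l":23,"xb":95}}
After op 10 (add /nn/i 69): {"cf":72,"cpu":[66,33,0],"nn":{"b":9,"i":69,"l":23,"xb":95}}
After op 11 (remove /cpu/2): {"cf":72,"cpu":[66,33],"nn":{"b":9,"i":69,"l":23,"xb":95}}
After op 12 (add /nn/nt 88): {"cf":72,"cpu":[66,33],"nn":{"b":9,"i":69,"l":23,"nt":88,"xb":95}}
After op 13 (add /f 41): {"cf":72,"cpu":[66,33],"f":41,"nn":{"b":9,"i":69,"l":23,"nt":88,"xb":95}}
After op 14 (replace /nn/xb 40): {"cf":72,"cpu":[66,33],"f":41,"nn":{"b":9,"i":69,"l":23,"nt":88,"xb":40}}
After op 15 (remove /nn): {"cf":72,"cpu":[66,33],"f":41}
After op 16 (replace /cpu/0 72): {"cf":72,"cpu":[72,33],"f":41}
Value at /cpu/0: 72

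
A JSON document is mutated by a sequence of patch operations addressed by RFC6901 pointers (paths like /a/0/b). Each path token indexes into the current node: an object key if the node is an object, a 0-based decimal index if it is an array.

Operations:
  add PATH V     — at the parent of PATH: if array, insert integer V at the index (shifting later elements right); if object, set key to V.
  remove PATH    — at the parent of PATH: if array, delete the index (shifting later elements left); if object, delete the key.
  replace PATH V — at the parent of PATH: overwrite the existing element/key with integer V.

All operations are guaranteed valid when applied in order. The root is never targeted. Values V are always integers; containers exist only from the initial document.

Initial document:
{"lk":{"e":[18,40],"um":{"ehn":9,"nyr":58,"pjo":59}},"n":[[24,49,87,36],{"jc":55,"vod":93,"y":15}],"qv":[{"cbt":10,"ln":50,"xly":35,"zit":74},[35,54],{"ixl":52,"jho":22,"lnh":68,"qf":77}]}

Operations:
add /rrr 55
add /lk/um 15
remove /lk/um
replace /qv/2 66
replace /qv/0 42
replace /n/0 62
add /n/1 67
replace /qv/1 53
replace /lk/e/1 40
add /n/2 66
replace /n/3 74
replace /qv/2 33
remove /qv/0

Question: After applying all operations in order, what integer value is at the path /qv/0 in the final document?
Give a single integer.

Answer: 53

Derivation:
After op 1 (add /rrr 55): {"lk":{"e":[18,40],"um":{"ehn":9,"nyr":58,"pjo":59}},"n":[[24,49,87,36],{"jc":55,"vod":93,"y":15}],"qv":[{"cbt":10,"ln":50,"xly":35,"zit":74},[35,54],{"ixl":52,"jho":22,"lnh":68,"qf":77}],"rrr":55}
After op 2 (add /lk/um 15): {"lk":{"e":[18,40],"um":15},"n":[[24,49,87,36],{"jc":55,"vod":93,"y":15}],"qv":[{"cbt":10,"ln":50,"xly":35,"zit":74},[35,54],{"ixl":52,"jho":22,"lnh":68,"qf":77}],"rrr":55}
After op 3 (remove /lk/um): {"lk":{"e":[18,40]},"n":[[24,49,87,36],{"jc":55,"vod":93,"y":15}],"qv":[{"cbt":10,"ln":50,"xly":35,"zit":74},[35,54],{"ixl":52,"jho":22,"lnh":68,"qf":77}],"rrr":55}
After op 4 (replace /qv/2 66): {"lk":{"e":[18,40]},"n":[[24,49,87,36],{"jc":55,"vod":93,"y":15}],"qv":[{"cbt":10,"ln":50,"xly":35,"zit":74},[35,54],66],"rrr":55}
After op 5 (replace /qv/0 42): {"lk":{"e":[18,40]},"n":[[24,49,87,36],{"jc":55,"vod":93,"y":15}],"qv":[42,[35,54],66],"rrr":55}
After op 6 (replace /n/0 62): {"lk":{"e":[18,40]},"n":[62,{"jc":55,"vod":93,"y":15}],"qv":[42,[35,54],66],"rrr":55}
After op 7 (add /n/1 67): {"lk":{"e":[18,40]},"n":[62,67,{"jc":55,"vod":93,"y":15}],"qv":[42,[35,54],66],"rrr":55}
After op 8 (replace /qv/1 53): {"lk":{"e":[18,40]},"n":[62,67,{"jc":55,"vod":93,"y":15}],"qv":[42,53,66],"rrr":55}
After op 9 (replace /lk/e/1 40): {"lk":{"e":[18,40]},"n":[62,67,{"jc":55,"vod":93,"y":15}],"qv":[42,53,66],"rrr":55}
After op 10 (add /n/2 66): {"lk":{"e":[18,40]},"n":[62,67,66,{"jc":55,"vod":93,"y":15}],"qv":[42,53,66],"rrr":55}
After op 11 (replace /n/3 74): {"lk":{"e":[18,40]},"n":[62,67,66,74],"qv":[42,53,66],"rrr":55}
After op 12 (replace /qv/2 33): {"lk":{"e":[18,40]},"n":[62,67,66,74],"qv":[42,53,33],"rrr":55}
After op 13 (remove /qv/0): {"lk":{"e":[18,40]},"n":[62,67,66,74],"qv":[53,33],"rrr":55}
Value at /qv/0: 53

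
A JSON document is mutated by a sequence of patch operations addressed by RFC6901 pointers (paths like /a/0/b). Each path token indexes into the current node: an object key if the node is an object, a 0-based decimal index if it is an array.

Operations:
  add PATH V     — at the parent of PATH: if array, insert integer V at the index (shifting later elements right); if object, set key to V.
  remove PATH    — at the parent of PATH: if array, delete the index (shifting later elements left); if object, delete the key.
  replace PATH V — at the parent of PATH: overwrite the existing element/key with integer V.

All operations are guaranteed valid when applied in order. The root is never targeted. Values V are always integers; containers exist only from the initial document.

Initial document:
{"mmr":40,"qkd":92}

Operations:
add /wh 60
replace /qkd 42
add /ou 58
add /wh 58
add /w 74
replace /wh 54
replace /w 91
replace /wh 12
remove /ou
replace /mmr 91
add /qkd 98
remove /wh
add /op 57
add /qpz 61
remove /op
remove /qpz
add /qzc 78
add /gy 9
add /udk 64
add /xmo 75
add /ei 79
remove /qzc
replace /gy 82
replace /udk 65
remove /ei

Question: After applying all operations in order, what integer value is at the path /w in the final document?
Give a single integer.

Answer: 91

Derivation:
After op 1 (add /wh 60): {"mmr":40,"qkd":92,"wh":60}
After op 2 (replace /qkd 42): {"mmr":40,"qkd":42,"wh":60}
After op 3 (add /ou 58): {"mmr":40,"ou":58,"qkd":42,"wh":60}
After op 4 (add /wh 58): {"mmr":40,"ou":58,"qkd":42,"wh":58}
After op 5 (add /w 74): {"mmr":40,"ou":58,"qkd":42,"w":74,"wh":58}
After op 6 (replace /wh 54): {"mmr":40,"ou":58,"qkd":42,"w":74,"wh":54}
After op 7 (replace /w 91): {"mmr":40,"ou":58,"qkd":42,"w":91,"wh":54}
After op 8 (replace /wh 12): {"mmr":40,"ou":58,"qkd":42,"w":91,"wh":12}
After op 9 (remove /ou): {"mmr":40,"qkd":42,"w":91,"wh":12}
After op 10 (replace /mmr 91): {"mmr":91,"qkd":42,"w":91,"wh":12}
After op 11 (add /qkd 98): {"mmr":91,"qkd":98,"w":91,"wh":12}
After op 12 (remove /wh): {"mmr":91,"qkd":98,"w":91}
After op 13 (add /op 57): {"mmr":91,"op":57,"qkd":98,"w":91}
After op 14 (add /qpz 61): {"mmr":91,"op":57,"qkd":98,"qpz":61,"w":91}
After op 15 (remove /op): {"mmr":91,"qkd":98,"qpz":61,"w":91}
After op 16 (remove /qpz): {"mmr":91,"qkd":98,"w":91}
After op 17 (add /qzc 78): {"mmr":91,"qkd":98,"qzc":78,"w":91}
After op 18 (add /gy 9): {"gy":9,"mmr":91,"qkd":98,"qzc":78,"w":91}
After op 19 (add /udk 64): {"gy":9,"mmr":91,"qkd":98,"qzc":78,"udk":64,"w":91}
After op 20 (add /xmo 75): {"gy":9,"mmr":91,"qkd":98,"qzc":78,"udk":64,"w":91,"xmo":75}
After op 21 (add /ei 79): {"ei":79,"gy":9,"mmr":91,"qkd":98,"qzc":78,"udk":64,"w":91,"xmo":75}
After op 22 (remove /qzc): {"ei":79,"gy":9,"mmr":91,"qkd":98,"udk":64,"w":91,"xmo":75}
After op 23 (replace /gy 82): {"ei":79,"gy":82,"mmr":91,"qkd":98,"udk":64,"w":91,"xmo":75}
After op 24 (replace /udk 65): {"ei":79,"gy":82,"mmr":91,"qkd":98,"udk":65,"w":91,"xmo":75}
After op 25 (remove /ei): {"gy":82,"mmr":91,"qkd":98,"udk":65,"w":91,"xmo":75}
Value at /w: 91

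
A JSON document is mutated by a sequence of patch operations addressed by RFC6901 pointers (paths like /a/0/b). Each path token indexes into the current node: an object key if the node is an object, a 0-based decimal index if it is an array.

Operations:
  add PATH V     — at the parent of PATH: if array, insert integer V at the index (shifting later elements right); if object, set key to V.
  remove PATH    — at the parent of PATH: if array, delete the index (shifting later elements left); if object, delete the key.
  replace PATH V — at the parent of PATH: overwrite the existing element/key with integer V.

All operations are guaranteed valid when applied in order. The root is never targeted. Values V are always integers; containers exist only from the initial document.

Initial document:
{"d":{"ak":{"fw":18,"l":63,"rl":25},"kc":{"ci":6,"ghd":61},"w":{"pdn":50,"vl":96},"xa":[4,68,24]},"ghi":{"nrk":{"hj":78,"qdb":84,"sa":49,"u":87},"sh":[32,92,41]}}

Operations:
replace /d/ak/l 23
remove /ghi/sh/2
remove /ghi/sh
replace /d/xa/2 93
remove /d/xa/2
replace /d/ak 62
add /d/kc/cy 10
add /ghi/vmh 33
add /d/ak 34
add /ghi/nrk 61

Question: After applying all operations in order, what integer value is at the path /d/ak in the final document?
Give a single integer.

Answer: 34

Derivation:
After op 1 (replace /d/ak/l 23): {"d":{"ak":{"fw":18,"l":23,"rl":25},"kc":{"ci":6,"ghd":61},"w":{"pdn":50,"vl":96},"xa":[4,68,24]},"ghi":{"nrk":{"hj":78,"qdb":84,"sa":49,"u":87},"sh":[32,92,41]}}
After op 2 (remove /ghi/sh/2): {"d":{"ak":{"fw":18,"l":23,"rl":25},"kc":{"ci":6,"ghd":61},"w":{"pdn":50,"vl":96},"xa":[4,68,24]},"ghi":{"nrk":{"hj":78,"qdb":84,"sa":49,"u":87},"sh":[32,92]}}
After op 3 (remove /ghi/sh): {"d":{"ak":{"fw":18,"l":23,"rl":25},"kc":{"ci":6,"ghd":61},"w":{"pdn":50,"vl":96},"xa":[4,68,24]},"ghi":{"nrk":{"hj":78,"qdb":84,"sa":49,"u":87}}}
After op 4 (replace /d/xa/2 93): {"d":{"ak":{"fw":18,"l":23,"rl":25},"kc":{"ci":6,"ghd":61},"w":{"pdn":50,"vl":96},"xa":[4,68,93]},"ghi":{"nrk":{"hj":78,"qdb":84,"sa":49,"u":87}}}
After op 5 (remove /d/xa/2): {"d":{"ak":{"fw":18,"l":23,"rl":25},"kc":{"ci":6,"ghd":61},"w":{"pdn":50,"vl":96},"xa":[4,68]},"ghi":{"nrk":{"hj":78,"qdb":84,"sa":49,"u":87}}}
After op 6 (replace /d/ak 62): {"d":{"ak":62,"kc":{"ci":6,"ghd":61},"w":{"pdn":50,"vl":96},"xa":[4,68]},"ghi":{"nrk":{"hj":78,"qdb":84,"sa":49,"u":87}}}
After op 7 (add /d/kc/cy 10): {"d":{"ak":62,"kc":{"ci":6,"cy":10,"ghd":61},"w":{"pdn":50,"vl":96},"xa":[4,68]},"ghi":{"nrk":{"hj":78,"qdb":84,"sa":49,"u":87}}}
After op 8 (add /ghi/vmh 33): {"d":{"ak":62,"kc":{"ci":6,"cy":10,"ghd":61},"w":{"pdn":50,"vl":96},"xa":[4,68]},"ghi":{"nrk":{"hj":78,"qdb":84,"sa":49,"u":87},"vmh":33}}
After op 9 (add /d/ak 34): {"d":{"ak":34,"kc":{"ci":6,"cy":10,"ghd":61},"w":{"pdn":50,"vl":96},"xa":[4,68]},"ghi":{"nrk":{"hj":78,"qdb":84,"sa":49,"u":87},"vmh":33}}
After op 10 (add /ghi/nrk 61): {"d":{"ak":34,"kc":{"ci":6,"cy":10,"ghd":61},"w":{"pdn":50,"vl":96},"xa":[4,68]},"ghi":{"nrk":61,"vmh":33}}
Value at /d/ak: 34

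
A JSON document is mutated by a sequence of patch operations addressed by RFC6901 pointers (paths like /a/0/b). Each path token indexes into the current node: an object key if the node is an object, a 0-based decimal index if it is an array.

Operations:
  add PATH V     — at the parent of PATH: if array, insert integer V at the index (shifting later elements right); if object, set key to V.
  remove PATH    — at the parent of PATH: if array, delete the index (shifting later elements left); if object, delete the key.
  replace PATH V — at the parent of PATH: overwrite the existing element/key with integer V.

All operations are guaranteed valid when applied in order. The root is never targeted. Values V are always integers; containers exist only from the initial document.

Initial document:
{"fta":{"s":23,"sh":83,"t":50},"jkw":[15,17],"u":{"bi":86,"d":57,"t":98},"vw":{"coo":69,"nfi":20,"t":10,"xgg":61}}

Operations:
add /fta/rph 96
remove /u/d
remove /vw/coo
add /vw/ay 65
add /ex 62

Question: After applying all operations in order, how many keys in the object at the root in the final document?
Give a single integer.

Answer: 5

Derivation:
After op 1 (add /fta/rph 96): {"fta":{"rph":96,"s":23,"sh":83,"t":50},"jkw":[15,17],"u":{"bi":86,"d":57,"t":98},"vw":{"coo":69,"nfi":20,"t":10,"xgg":61}}
After op 2 (remove /u/d): {"fta":{"rph":96,"s":23,"sh":83,"t":50},"jkw":[15,17],"u":{"bi":86,"t":98},"vw":{"coo":69,"nfi":20,"t":10,"xgg":61}}
After op 3 (remove /vw/coo): {"fta":{"rph":96,"s":23,"sh":83,"t":50},"jkw":[15,17],"u":{"bi":86,"t":98},"vw":{"nfi":20,"t":10,"xgg":61}}
After op 4 (add /vw/ay 65): {"fta":{"rph":96,"s":23,"sh":83,"t":50},"jkw":[15,17],"u":{"bi":86,"t":98},"vw":{"ay":65,"nfi":20,"t":10,"xgg":61}}
After op 5 (add /ex 62): {"ex":62,"fta":{"rph":96,"s":23,"sh":83,"t":50},"jkw":[15,17],"u":{"bi":86,"t":98},"vw":{"ay":65,"nfi":20,"t":10,"xgg":61}}
Size at the root: 5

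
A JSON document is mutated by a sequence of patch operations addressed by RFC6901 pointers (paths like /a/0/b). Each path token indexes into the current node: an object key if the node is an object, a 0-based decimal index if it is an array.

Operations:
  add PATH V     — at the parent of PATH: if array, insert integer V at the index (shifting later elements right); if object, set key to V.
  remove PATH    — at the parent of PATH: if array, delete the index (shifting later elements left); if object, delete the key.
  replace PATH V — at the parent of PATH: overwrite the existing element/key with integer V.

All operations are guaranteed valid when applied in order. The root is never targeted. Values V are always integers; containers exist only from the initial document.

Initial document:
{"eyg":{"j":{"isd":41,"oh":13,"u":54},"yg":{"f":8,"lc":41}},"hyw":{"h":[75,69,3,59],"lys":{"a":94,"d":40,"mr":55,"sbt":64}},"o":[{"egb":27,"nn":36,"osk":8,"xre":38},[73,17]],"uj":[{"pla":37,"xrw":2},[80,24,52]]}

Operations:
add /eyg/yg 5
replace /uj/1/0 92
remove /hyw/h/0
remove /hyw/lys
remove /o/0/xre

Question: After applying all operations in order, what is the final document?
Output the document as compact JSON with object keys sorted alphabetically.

After op 1 (add /eyg/yg 5): {"eyg":{"j":{"isd":41,"oh":13,"u":54},"yg":5},"hyw":{"h":[75,69,3,59],"lys":{"a":94,"d":40,"mr":55,"sbt":64}},"o":[{"egb":27,"nn":36,"osk":8,"xre":38},[73,17]],"uj":[{"pla":37,"xrw":2},[80,24,52]]}
After op 2 (replace /uj/1/0 92): {"eyg":{"j":{"isd":41,"oh":13,"u":54},"yg":5},"hyw":{"h":[75,69,3,59],"lys":{"a":94,"d":40,"mr":55,"sbt":64}},"o":[{"egb":27,"nn":36,"osk":8,"xre":38},[73,17]],"uj":[{"pla":37,"xrw":2},[92,24,52]]}
After op 3 (remove /hyw/h/0): {"eyg":{"j":{"isd":41,"oh":13,"u":54},"yg":5},"hyw":{"h":[69,3,59],"lys":{"a":94,"d":40,"mr":55,"sbt":64}},"o":[{"egb":27,"nn":36,"osk":8,"xre":38},[73,17]],"uj":[{"pla":37,"xrw":2},[92,24,52]]}
After op 4 (remove /hyw/lys): {"eyg":{"j":{"isd":41,"oh":13,"u":54},"yg":5},"hyw":{"h":[69,3,59]},"o":[{"egb":27,"nn":36,"osk":8,"xre":38},[73,17]],"uj":[{"pla":37,"xrw":2},[92,24,52]]}
After op 5 (remove /o/0/xre): {"eyg":{"j":{"isd":41,"oh":13,"u":54},"yg":5},"hyw":{"h":[69,3,59]},"o":[{"egb":27,"nn":36,"osk":8},[73,17]],"uj":[{"pla":37,"xrw":2},[92,24,52]]}

Answer: {"eyg":{"j":{"isd":41,"oh":13,"u":54},"yg":5},"hyw":{"h":[69,3,59]},"o":[{"egb":27,"nn":36,"osk":8},[73,17]],"uj":[{"pla":37,"xrw":2},[92,24,52]]}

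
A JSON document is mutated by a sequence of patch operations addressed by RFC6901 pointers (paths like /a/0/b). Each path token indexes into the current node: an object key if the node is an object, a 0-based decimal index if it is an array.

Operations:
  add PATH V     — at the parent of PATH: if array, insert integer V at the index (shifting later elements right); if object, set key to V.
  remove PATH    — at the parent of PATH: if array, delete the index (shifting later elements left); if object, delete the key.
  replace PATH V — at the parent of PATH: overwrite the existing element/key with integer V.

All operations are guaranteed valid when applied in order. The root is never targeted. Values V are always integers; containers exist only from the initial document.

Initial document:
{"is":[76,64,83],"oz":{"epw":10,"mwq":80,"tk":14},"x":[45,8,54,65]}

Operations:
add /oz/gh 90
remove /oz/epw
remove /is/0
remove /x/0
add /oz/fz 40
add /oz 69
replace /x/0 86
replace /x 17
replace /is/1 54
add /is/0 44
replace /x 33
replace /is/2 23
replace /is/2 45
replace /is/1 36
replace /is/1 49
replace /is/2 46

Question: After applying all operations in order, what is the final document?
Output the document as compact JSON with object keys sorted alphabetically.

After op 1 (add /oz/gh 90): {"is":[76,64,83],"oz":{"epw":10,"gh":90,"mwq":80,"tk":14},"x":[45,8,54,65]}
After op 2 (remove /oz/epw): {"is":[76,64,83],"oz":{"gh":90,"mwq":80,"tk":14},"x":[45,8,54,65]}
After op 3 (remove /is/0): {"is":[64,83],"oz":{"gh":90,"mwq":80,"tk":14},"x":[45,8,54,65]}
After op 4 (remove /x/0): {"is":[64,83],"oz":{"gh":90,"mwq":80,"tk":14},"x":[8,54,65]}
After op 5 (add /oz/fz 40): {"is":[64,83],"oz":{"fz":40,"gh":90,"mwq":80,"tk":14},"x":[8,54,65]}
After op 6 (add /oz 69): {"is":[64,83],"oz":69,"x":[8,54,65]}
After op 7 (replace /x/0 86): {"is":[64,83],"oz":69,"x":[86,54,65]}
After op 8 (replace /x 17): {"is":[64,83],"oz":69,"x":17}
After op 9 (replace /is/1 54): {"is":[64,54],"oz":69,"x":17}
After op 10 (add /is/0 44): {"is":[44,64,54],"oz":69,"x":17}
After op 11 (replace /x 33): {"is":[44,64,54],"oz":69,"x":33}
After op 12 (replace /is/2 23): {"is":[44,64,23],"oz":69,"x":33}
After op 13 (replace /is/2 45): {"is":[44,64,45],"oz":69,"x":33}
After op 14 (replace /is/1 36): {"is":[44,36,45],"oz":69,"x":33}
After op 15 (replace /is/1 49): {"is":[44,49,45],"oz":69,"x":33}
After op 16 (replace /is/2 46): {"is":[44,49,46],"oz":69,"x":33}

Answer: {"is":[44,49,46],"oz":69,"x":33}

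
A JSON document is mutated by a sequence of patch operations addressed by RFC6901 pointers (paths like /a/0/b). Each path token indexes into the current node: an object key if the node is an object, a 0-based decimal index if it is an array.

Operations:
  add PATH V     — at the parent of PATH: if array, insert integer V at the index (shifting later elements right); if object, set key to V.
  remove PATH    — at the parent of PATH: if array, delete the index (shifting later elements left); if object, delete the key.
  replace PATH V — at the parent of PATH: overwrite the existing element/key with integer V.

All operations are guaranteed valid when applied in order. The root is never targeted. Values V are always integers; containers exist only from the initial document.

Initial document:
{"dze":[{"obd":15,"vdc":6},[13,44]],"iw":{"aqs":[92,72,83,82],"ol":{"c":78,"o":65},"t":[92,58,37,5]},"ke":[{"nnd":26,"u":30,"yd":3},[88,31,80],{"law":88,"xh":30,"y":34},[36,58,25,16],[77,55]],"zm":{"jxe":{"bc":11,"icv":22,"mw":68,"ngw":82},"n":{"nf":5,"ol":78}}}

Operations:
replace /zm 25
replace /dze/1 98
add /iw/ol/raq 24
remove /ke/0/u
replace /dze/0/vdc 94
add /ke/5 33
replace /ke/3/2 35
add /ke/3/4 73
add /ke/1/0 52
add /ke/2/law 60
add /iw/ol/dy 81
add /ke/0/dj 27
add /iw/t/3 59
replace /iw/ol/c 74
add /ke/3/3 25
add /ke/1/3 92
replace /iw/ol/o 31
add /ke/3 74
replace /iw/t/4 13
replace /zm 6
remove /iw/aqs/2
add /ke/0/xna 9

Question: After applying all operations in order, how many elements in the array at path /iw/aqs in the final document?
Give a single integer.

After op 1 (replace /zm 25): {"dze":[{"obd":15,"vdc":6},[13,44]],"iw":{"aqs":[92,72,83,82],"ol":{"c":78,"o":65},"t":[92,58,37,5]},"ke":[{"nnd":26,"u":30,"yd":3},[88,31,80],{"law":88,"xh":30,"y":34},[36,58,25,16],[77,55]],"zm":25}
After op 2 (replace /dze/1 98): {"dze":[{"obd":15,"vdc":6},98],"iw":{"aqs":[92,72,83,82],"ol":{"c":78,"o":65},"t":[92,58,37,5]},"ke":[{"nnd":26,"u":30,"yd":3},[88,31,80],{"law":88,"xh":30,"y":34},[36,58,25,16],[77,55]],"zm":25}
After op 3 (add /iw/ol/raq 24): {"dze":[{"obd":15,"vdc":6},98],"iw":{"aqs":[92,72,83,82],"ol":{"c":78,"o":65,"raq":24},"t":[92,58,37,5]},"ke":[{"nnd":26,"u":30,"yd":3},[88,31,80],{"law":88,"xh":30,"y":34},[36,58,25,16],[77,55]],"zm":25}
After op 4 (remove /ke/0/u): {"dze":[{"obd":15,"vdc":6},98],"iw":{"aqs":[92,72,83,82],"ol":{"c":78,"o":65,"raq":24},"t":[92,58,37,5]},"ke":[{"nnd":26,"yd":3},[88,31,80],{"law":88,"xh":30,"y":34},[36,58,25,16],[77,55]],"zm":25}
After op 5 (replace /dze/0/vdc 94): {"dze":[{"obd":15,"vdc":94},98],"iw":{"aqs":[92,72,83,82],"ol":{"c":78,"o":65,"raq":24},"t":[92,58,37,5]},"ke":[{"nnd":26,"yd":3},[88,31,80],{"law":88,"xh":30,"y":34},[36,58,25,16],[77,55]],"zm":25}
After op 6 (add /ke/5 33): {"dze":[{"obd":15,"vdc":94},98],"iw":{"aqs":[92,72,83,82],"ol":{"c":78,"o":65,"raq":24},"t":[92,58,37,5]},"ke":[{"nnd":26,"yd":3},[88,31,80],{"law":88,"xh":30,"y":34},[36,58,25,16],[77,55],33],"zm":25}
After op 7 (replace /ke/3/2 35): {"dze":[{"obd":15,"vdc":94},98],"iw":{"aqs":[92,72,83,82],"ol":{"c":78,"o":65,"raq":24},"t":[92,58,37,5]},"ke":[{"nnd":26,"yd":3},[88,31,80],{"law":88,"xh":30,"y":34},[36,58,35,16],[77,55],33],"zm":25}
After op 8 (add /ke/3/4 73): {"dze":[{"obd":15,"vdc":94},98],"iw":{"aqs":[92,72,83,82],"ol":{"c":78,"o":65,"raq":24},"t":[92,58,37,5]},"ke":[{"nnd":26,"yd":3},[88,31,80],{"law":88,"xh":30,"y":34},[36,58,35,16,73],[77,55],33],"zm":25}
After op 9 (add /ke/1/0 52): {"dze":[{"obd":15,"vdc":94},98],"iw":{"aqs":[92,72,83,82],"ol":{"c":78,"o":65,"raq":24},"t":[92,58,37,5]},"ke":[{"nnd":26,"yd":3},[52,88,31,80],{"law":88,"xh":30,"y":34},[36,58,35,16,73],[77,55],33],"zm":25}
After op 10 (add /ke/2/law 60): {"dze":[{"obd":15,"vdc":94},98],"iw":{"aqs":[92,72,83,82],"ol":{"c":78,"o":65,"raq":24},"t":[92,58,37,5]},"ke":[{"nnd":26,"yd":3},[52,88,31,80],{"law":60,"xh":30,"y":34},[36,58,35,16,73],[77,55],33],"zm":25}
After op 11 (add /iw/ol/dy 81): {"dze":[{"obd":15,"vdc":94},98],"iw":{"aqs":[92,72,83,82],"ol":{"c":78,"dy":81,"o":65,"raq":24},"t":[92,58,37,5]},"ke":[{"nnd":26,"yd":3},[52,88,31,80],{"law":60,"xh":30,"y":34},[36,58,35,16,73],[77,55],33],"zm":25}
After op 12 (add /ke/0/dj 27): {"dze":[{"obd":15,"vdc":94},98],"iw":{"aqs":[92,72,83,82],"ol":{"c":78,"dy":81,"o":65,"raq":24},"t":[92,58,37,5]},"ke":[{"dj":27,"nnd":26,"yd":3},[52,88,31,80],{"law":60,"xh":30,"y":34},[36,58,35,16,73],[77,55],33],"zm":25}
After op 13 (add /iw/t/3 59): {"dze":[{"obd":15,"vdc":94},98],"iw":{"aqs":[92,72,83,82],"ol":{"c":78,"dy":81,"o":65,"raq":24},"t":[92,58,37,59,5]},"ke":[{"dj":27,"nnd":26,"yd":3},[52,88,31,80],{"law":60,"xh":30,"y":34},[36,58,35,16,73],[77,55],33],"zm":25}
After op 14 (replace /iw/ol/c 74): {"dze":[{"obd":15,"vdc":94},98],"iw":{"aqs":[92,72,83,82],"ol":{"c":74,"dy":81,"o":65,"raq":24},"t":[92,58,37,59,5]},"ke":[{"dj":27,"nnd":26,"yd":3},[52,88,31,80],{"law":60,"xh":30,"y":34},[36,58,35,16,73],[77,55],33],"zm":25}
After op 15 (add /ke/3/3 25): {"dze":[{"obd":15,"vdc":94},98],"iw":{"aqs":[92,72,83,82],"ol":{"c":74,"dy":81,"o":65,"raq":24},"t":[92,58,37,59,5]},"ke":[{"dj":27,"nnd":26,"yd":3},[52,88,31,80],{"law":60,"xh":30,"y":34},[36,58,35,25,16,73],[77,55],33],"zm":25}
After op 16 (add /ke/1/3 92): {"dze":[{"obd":15,"vdc":94},98],"iw":{"aqs":[92,72,83,82],"ol":{"c":74,"dy":81,"o":65,"raq":24},"t":[92,58,37,59,5]},"ke":[{"dj":27,"nnd":26,"yd":3},[52,88,31,92,80],{"law":60,"xh":30,"y":34},[36,58,35,25,16,73],[77,55],33],"zm":25}
After op 17 (replace /iw/ol/o 31): {"dze":[{"obd":15,"vdc":94},98],"iw":{"aqs":[92,72,83,82],"ol":{"c":74,"dy":81,"o":31,"raq":24},"t":[92,58,37,59,5]},"ke":[{"dj":27,"nnd":26,"yd":3},[52,88,31,92,80],{"law":60,"xh":30,"y":34},[36,58,35,25,16,73],[77,55],33],"zm":25}
After op 18 (add /ke/3 74): {"dze":[{"obd":15,"vdc":94},98],"iw":{"aqs":[92,72,83,82],"ol":{"c":74,"dy":81,"o":31,"raq":24},"t":[92,58,37,59,5]},"ke":[{"dj":27,"nnd":26,"yd":3},[52,88,31,92,80],{"law":60,"xh":30,"y":34},74,[36,58,35,25,16,73],[77,55],33],"zm":25}
After op 19 (replace /iw/t/4 13): {"dze":[{"obd":15,"vdc":94},98],"iw":{"aqs":[92,72,83,82],"ol":{"c":74,"dy":81,"o":31,"raq":24},"t":[92,58,37,59,13]},"ke":[{"dj":27,"nnd":26,"yd":3},[52,88,31,92,80],{"law":60,"xh":30,"y":34},74,[36,58,35,25,16,73],[77,55],33],"zm":25}
After op 20 (replace /zm 6): {"dze":[{"obd":15,"vdc":94},98],"iw":{"aqs":[92,72,83,82],"ol":{"c":74,"dy":81,"o":31,"raq":24},"t":[92,58,37,59,13]},"ke":[{"dj":27,"nnd":26,"yd":3},[52,88,31,92,80],{"law":60,"xh":30,"y":34},74,[36,58,35,25,16,73],[77,55],33],"zm":6}
After op 21 (remove /iw/aqs/2): {"dze":[{"obd":15,"vdc":94},98],"iw":{"aqs":[92,72,82],"ol":{"c":74,"dy":81,"o":31,"raq":24},"t":[92,58,37,59,13]},"ke":[{"dj":27,"nnd":26,"yd":3},[52,88,31,92,80],{"law":60,"xh":30,"y":34},74,[36,58,35,25,16,73],[77,55],33],"zm":6}
After op 22 (add /ke/0/xna 9): {"dze":[{"obd":15,"vdc":94},98],"iw":{"aqs":[92,72,82],"ol":{"c":74,"dy":81,"o":31,"raq":24},"t":[92,58,37,59,13]},"ke":[{"dj":27,"nnd":26,"xna":9,"yd":3},[52,88,31,92,80],{"law":60,"xh":30,"y":34},74,[36,58,35,25,16,73],[77,55],33],"zm":6}
Size at path /iw/aqs: 3

Answer: 3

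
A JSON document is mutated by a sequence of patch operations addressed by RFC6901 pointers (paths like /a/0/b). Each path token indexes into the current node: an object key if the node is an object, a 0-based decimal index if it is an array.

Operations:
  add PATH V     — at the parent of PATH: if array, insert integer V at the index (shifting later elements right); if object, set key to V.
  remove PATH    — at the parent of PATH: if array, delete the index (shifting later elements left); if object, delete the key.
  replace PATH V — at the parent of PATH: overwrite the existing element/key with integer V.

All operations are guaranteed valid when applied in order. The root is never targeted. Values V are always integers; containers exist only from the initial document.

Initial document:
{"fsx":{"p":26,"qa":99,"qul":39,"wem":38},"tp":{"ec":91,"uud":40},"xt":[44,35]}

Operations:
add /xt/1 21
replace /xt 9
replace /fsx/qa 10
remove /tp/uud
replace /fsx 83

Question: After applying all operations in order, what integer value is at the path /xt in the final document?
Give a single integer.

After op 1 (add /xt/1 21): {"fsx":{"p":26,"qa":99,"qul":39,"wem":38},"tp":{"ec":91,"uud":40},"xt":[44,21,35]}
After op 2 (replace /xt 9): {"fsx":{"p":26,"qa":99,"qul":39,"wem":38},"tp":{"ec":91,"uud":40},"xt":9}
After op 3 (replace /fsx/qa 10): {"fsx":{"p":26,"qa":10,"qul":39,"wem":38},"tp":{"ec":91,"uud":40},"xt":9}
After op 4 (remove /tp/uud): {"fsx":{"p":26,"qa":10,"qul":39,"wem":38},"tp":{"ec":91},"xt":9}
After op 5 (replace /fsx 83): {"fsx":83,"tp":{"ec":91},"xt":9}
Value at /xt: 9

Answer: 9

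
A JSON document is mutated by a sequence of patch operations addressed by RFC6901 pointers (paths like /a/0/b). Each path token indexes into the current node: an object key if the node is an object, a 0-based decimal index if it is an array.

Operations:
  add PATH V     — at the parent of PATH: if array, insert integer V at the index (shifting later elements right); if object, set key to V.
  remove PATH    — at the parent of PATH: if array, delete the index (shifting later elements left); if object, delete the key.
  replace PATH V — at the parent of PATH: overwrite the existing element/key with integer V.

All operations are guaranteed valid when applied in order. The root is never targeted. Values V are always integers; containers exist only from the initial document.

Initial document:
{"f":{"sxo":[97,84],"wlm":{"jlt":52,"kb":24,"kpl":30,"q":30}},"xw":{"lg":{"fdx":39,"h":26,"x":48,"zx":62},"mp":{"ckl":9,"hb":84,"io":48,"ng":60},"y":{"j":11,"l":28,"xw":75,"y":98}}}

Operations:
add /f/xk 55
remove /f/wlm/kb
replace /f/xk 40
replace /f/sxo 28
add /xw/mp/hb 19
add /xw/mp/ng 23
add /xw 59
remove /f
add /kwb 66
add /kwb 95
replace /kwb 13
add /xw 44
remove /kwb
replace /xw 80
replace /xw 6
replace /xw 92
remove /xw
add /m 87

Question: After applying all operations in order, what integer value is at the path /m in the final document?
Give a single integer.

Answer: 87

Derivation:
After op 1 (add /f/xk 55): {"f":{"sxo":[97,84],"wlm":{"jlt":52,"kb":24,"kpl":30,"q":30},"xk":55},"xw":{"lg":{"fdx":39,"h":26,"x":48,"zx":62},"mp":{"ckl":9,"hb":84,"io":48,"ng":60},"y":{"j":11,"l":28,"xw":75,"y":98}}}
After op 2 (remove /f/wlm/kb): {"f":{"sxo":[97,84],"wlm":{"jlt":52,"kpl":30,"q":30},"xk":55},"xw":{"lg":{"fdx":39,"h":26,"x":48,"zx":62},"mp":{"ckl":9,"hb":84,"io":48,"ng":60},"y":{"j":11,"l":28,"xw":75,"y":98}}}
After op 3 (replace /f/xk 40): {"f":{"sxo":[97,84],"wlm":{"jlt":52,"kpl":30,"q":30},"xk":40},"xw":{"lg":{"fdx":39,"h":26,"x":48,"zx":62},"mp":{"ckl":9,"hb":84,"io":48,"ng":60},"y":{"j":11,"l":28,"xw":75,"y":98}}}
After op 4 (replace /f/sxo 28): {"f":{"sxo":28,"wlm":{"jlt":52,"kpl":30,"q":30},"xk":40},"xw":{"lg":{"fdx":39,"h":26,"x":48,"zx":62},"mp":{"ckl":9,"hb":84,"io":48,"ng":60},"y":{"j":11,"l":28,"xw":75,"y":98}}}
After op 5 (add /xw/mp/hb 19): {"f":{"sxo":28,"wlm":{"jlt":52,"kpl":30,"q":30},"xk":40},"xw":{"lg":{"fdx":39,"h":26,"x":48,"zx":62},"mp":{"ckl":9,"hb":19,"io":48,"ng":60},"y":{"j":11,"l":28,"xw":75,"y":98}}}
After op 6 (add /xw/mp/ng 23): {"f":{"sxo":28,"wlm":{"jlt":52,"kpl":30,"q":30},"xk":40},"xw":{"lg":{"fdx":39,"h":26,"x":48,"zx":62},"mp":{"ckl":9,"hb":19,"io":48,"ng":23},"y":{"j":11,"l":28,"xw":75,"y":98}}}
After op 7 (add /xw 59): {"f":{"sxo":28,"wlm":{"jlt":52,"kpl":30,"q":30},"xk":40},"xw":59}
After op 8 (remove /f): {"xw":59}
After op 9 (add /kwb 66): {"kwb":66,"xw":59}
After op 10 (add /kwb 95): {"kwb":95,"xw":59}
After op 11 (replace /kwb 13): {"kwb":13,"xw":59}
After op 12 (add /xw 44): {"kwb":13,"xw":44}
After op 13 (remove /kwb): {"xw":44}
After op 14 (replace /xw 80): {"xw":80}
After op 15 (replace /xw 6): {"xw":6}
After op 16 (replace /xw 92): {"xw":92}
After op 17 (remove /xw): {}
After op 18 (add /m 87): {"m":87}
Value at /m: 87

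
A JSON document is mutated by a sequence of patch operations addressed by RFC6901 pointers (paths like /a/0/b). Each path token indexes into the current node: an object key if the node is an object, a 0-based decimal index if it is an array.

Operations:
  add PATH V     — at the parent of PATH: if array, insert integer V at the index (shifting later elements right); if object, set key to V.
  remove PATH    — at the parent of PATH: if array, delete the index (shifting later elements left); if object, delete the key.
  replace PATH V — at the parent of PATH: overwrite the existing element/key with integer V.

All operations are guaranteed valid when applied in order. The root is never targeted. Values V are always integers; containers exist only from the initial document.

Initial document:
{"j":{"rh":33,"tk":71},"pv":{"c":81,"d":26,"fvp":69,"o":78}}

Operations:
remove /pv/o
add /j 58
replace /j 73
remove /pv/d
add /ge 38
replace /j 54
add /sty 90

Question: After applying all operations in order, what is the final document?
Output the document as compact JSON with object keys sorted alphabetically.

Answer: {"ge":38,"j":54,"pv":{"c":81,"fvp":69},"sty":90}

Derivation:
After op 1 (remove /pv/o): {"j":{"rh":33,"tk":71},"pv":{"c":81,"d":26,"fvp":69}}
After op 2 (add /j 58): {"j":58,"pv":{"c":81,"d":26,"fvp":69}}
After op 3 (replace /j 73): {"j":73,"pv":{"c":81,"d":26,"fvp":69}}
After op 4 (remove /pv/d): {"j":73,"pv":{"c":81,"fvp":69}}
After op 5 (add /ge 38): {"ge":38,"j":73,"pv":{"c":81,"fvp":69}}
After op 6 (replace /j 54): {"ge":38,"j":54,"pv":{"c":81,"fvp":69}}
After op 7 (add /sty 90): {"ge":38,"j":54,"pv":{"c":81,"fvp":69},"sty":90}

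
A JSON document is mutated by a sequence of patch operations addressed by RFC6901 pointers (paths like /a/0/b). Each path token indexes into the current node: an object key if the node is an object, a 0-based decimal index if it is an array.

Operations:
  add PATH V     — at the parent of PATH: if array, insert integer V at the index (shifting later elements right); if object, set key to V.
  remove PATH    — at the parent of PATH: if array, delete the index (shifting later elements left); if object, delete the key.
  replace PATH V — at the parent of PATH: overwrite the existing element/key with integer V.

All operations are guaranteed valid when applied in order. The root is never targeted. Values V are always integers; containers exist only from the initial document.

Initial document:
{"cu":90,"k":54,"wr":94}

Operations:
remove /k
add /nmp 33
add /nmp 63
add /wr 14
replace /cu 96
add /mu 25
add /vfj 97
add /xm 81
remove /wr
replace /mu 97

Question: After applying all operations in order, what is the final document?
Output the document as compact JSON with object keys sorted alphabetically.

Answer: {"cu":96,"mu":97,"nmp":63,"vfj":97,"xm":81}

Derivation:
After op 1 (remove /k): {"cu":90,"wr":94}
After op 2 (add /nmp 33): {"cu":90,"nmp":33,"wr":94}
After op 3 (add /nmp 63): {"cu":90,"nmp":63,"wr":94}
After op 4 (add /wr 14): {"cu":90,"nmp":63,"wr":14}
After op 5 (replace /cu 96): {"cu":96,"nmp":63,"wr":14}
After op 6 (add /mu 25): {"cu":96,"mu":25,"nmp":63,"wr":14}
After op 7 (add /vfj 97): {"cu":96,"mu":25,"nmp":63,"vfj":97,"wr":14}
After op 8 (add /xm 81): {"cu":96,"mu":25,"nmp":63,"vfj":97,"wr":14,"xm":81}
After op 9 (remove /wr): {"cu":96,"mu":25,"nmp":63,"vfj":97,"xm":81}
After op 10 (replace /mu 97): {"cu":96,"mu":97,"nmp":63,"vfj":97,"xm":81}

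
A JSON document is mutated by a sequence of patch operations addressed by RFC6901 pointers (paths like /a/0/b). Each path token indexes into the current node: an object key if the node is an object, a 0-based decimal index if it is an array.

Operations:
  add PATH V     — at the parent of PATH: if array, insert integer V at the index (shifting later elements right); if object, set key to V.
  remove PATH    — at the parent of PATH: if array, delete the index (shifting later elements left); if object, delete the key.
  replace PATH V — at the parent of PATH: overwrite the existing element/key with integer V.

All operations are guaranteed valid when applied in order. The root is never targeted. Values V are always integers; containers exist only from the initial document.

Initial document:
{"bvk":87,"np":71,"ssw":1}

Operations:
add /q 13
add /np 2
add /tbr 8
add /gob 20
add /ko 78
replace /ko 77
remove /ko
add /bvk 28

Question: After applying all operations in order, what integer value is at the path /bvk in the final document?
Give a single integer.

After op 1 (add /q 13): {"bvk":87,"np":71,"q":13,"ssw":1}
After op 2 (add /np 2): {"bvk":87,"np":2,"q":13,"ssw":1}
After op 3 (add /tbr 8): {"bvk":87,"np":2,"q":13,"ssw":1,"tbr":8}
After op 4 (add /gob 20): {"bvk":87,"gob":20,"np":2,"q":13,"ssw":1,"tbr":8}
After op 5 (add /ko 78): {"bvk":87,"gob":20,"ko":78,"np":2,"q":13,"ssw":1,"tbr":8}
After op 6 (replace /ko 77): {"bvk":87,"gob":20,"ko":77,"np":2,"q":13,"ssw":1,"tbr":8}
After op 7 (remove /ko): {"bvk":87,"gob":20,"np":2,"q":13,"ssw":1,"tbr":8}
After op 8 (add /bvk 28): {"bvk":28,"gob":20,"np":2,"q":13,"ssw":1,"tbr":8}
Value at /bvk: 28

Answer: 28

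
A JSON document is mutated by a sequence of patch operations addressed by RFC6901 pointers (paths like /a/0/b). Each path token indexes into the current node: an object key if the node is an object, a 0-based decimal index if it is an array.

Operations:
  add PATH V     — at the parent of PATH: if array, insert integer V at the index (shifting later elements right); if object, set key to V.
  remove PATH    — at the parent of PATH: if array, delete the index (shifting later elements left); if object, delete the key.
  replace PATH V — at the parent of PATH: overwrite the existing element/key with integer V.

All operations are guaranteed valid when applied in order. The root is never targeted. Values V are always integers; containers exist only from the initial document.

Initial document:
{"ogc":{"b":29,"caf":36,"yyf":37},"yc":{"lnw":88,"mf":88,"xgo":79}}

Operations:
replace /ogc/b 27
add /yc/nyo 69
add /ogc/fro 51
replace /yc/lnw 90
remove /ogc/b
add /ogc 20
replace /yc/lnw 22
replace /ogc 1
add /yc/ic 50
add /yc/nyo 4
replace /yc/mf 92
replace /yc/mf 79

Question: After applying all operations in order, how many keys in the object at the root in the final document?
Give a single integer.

After op 1 (replace /ogc/b 27): {"ogc":{"b":27,"caf":36,"yyf":37},"yc":{"lnw":88,"mf":88,"xgo":79}}
After op 2 (add /yc/nyo 69): {"ogc":{"b":27,"caf":36,"yyf":37},"yc":{"lnw":88,"mf":88,"nyo":69,"xgo":79}}
After op 3 (add /ogc/fro 51): {"ogc":{"b":27,"caf":36,"fro":51,"yyf":37},"yc":{"lnw":88,"mf":88,"nyo":69,"xgo":79}}
After op 4 (replace /yc/lnw 90): {"ogc":{"b":27,"caf":36,"fro":51,"yyf":37},"yc":{"lnw":90,"mf":88,"nyo":69,"xgo":79}}
After op 5 (remove /ogc/b): {"ogc":{"caf":36,"fro":51,"yyf":37},"yc":{"lnw":90,"mf":88,"nyo":69,"xgo":79}}
After op 6 (add /ogc 20): {"ogc":20,"yc":{"lnw":90,"mf":88,"nyo":69,"xgo":79}}
After op 7 (replace /yc/lnw 22): {"ogc":20,"yc":{"lnw":22,"mf":88,"nyo":69,"xgo":79}}
After op 8 (replace /ogc 1): {"ogc":1,"yc":{"lnw":22,"mf":88,"nyo":69,"xgo":79}}
After op 9 (add /yc/ic 50): {"ogc":1,"yc":{"ic":50,"lnw":22,"mf":88,"nyo":69,"xgo":79}}
After op 10 (add /yc/nyo 4): {"ogc":1,"yc":{"ic":50,"lnw":22,"mf":88,"nyo":4,"xgo":79}}
After op 11 (replace /yc/mf 92): {"ogc":1,"yc":{"ic":50,"lnw":22,"mf":92,"nyo":4,"xgo":79}}
After op 12 (replace /yc/mf 79): {"ogc":1,"yc":{"ic":50,"lnw":22,"mf":79,"nyo":4,"xgo":79}}
Size at the root: 2

Answer: 2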